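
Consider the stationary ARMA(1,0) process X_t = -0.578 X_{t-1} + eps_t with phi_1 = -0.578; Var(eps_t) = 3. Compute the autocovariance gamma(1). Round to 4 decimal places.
\gamma(1) = -2.6039

Multiply the model equation by X_{t-k} and take expectations. With theta_0 = psi_0 = 1 and psi_j the MA(infinity) weights, this gives
  gamma(k) - sum_i phi_i gamma(k-i) = c_k,
  c_k = sigma^2 * sum_{j=k..q} theta_j psi_{j-k}   (c_k = 0 for k > q),
using gamma(-m) = gamma(m).
Pure AR (q = 0): c_0 = sigma^2 = 3, c_k = 0 for k >= 1.
Equations for k = 0 and k = 1 (AR order 1):
  gamma(0) = phi_1 gamma(1) + c_0
  gamma(1) = phi_1 gamma(0) + c_1
Substituting the second into the first: gamma(0) (1 - phi_1^2) = c_0 + phi_1 c_1, so
  gamma(0) = c_0 / (1 - phi_1^2) = 3 / (1 - (-0.578)^2) = 3 / 0.665916 = 4.505073.
  gamma(1) = phi_1 gamma(0) = (-0.578)(4.505073) = -2.603932.
Therefore gamma(1) = -2.6039 (to 4 decimal places).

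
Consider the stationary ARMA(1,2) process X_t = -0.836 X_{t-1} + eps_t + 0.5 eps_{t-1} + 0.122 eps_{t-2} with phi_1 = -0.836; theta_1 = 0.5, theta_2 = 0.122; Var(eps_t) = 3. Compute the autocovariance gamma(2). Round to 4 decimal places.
\gamma(2) = 2.6785

Multiply the model equation by X_{t-k} and take expectations. With theta_0 = psi_0 = 1 and psi_j the MA(infinity) weights, this gives
  gamma(k) - sum_i phi_i gamma(k-i) = c_k,
  c_k = sigma^2 * sum_{j=k..q} theta_j psi_{j-k}   (c_k = 0 for k > q),
using gamma(-m) = gamma(m).
psi-weights needed (psi_j = theta_j + sum_i phi_i psi_{j-i}):
  psi_1 = theta_1 + phi_1 = 0.5 + (-0.836) = -0.336
  psi_2 = theta_2 + phi_1 psi_1 = 0.122 + (-0.836)(-0.336) = 0.402896
Right-hand sides:
  c_0 = sigma^2 (1 + theta_1 psi_1 + theta_2 psi_2) = 3 * (1 + (0.5)(-0.336) + (0.122)(0.402896)) = 3 * 0.881153 = 2.64346
  c_1 = sigma^2 (theta_1 + theta_2 psi_1) = 3 * (0.5 + (0.122)(-0.336)) = 1.377024
  c_2 = sigma^2 theta_2 = 3 * (0.122) = 0.366
Equations for k = 0 and k = 1 (AR order 1):
  gamma(0) = phi_1 gamma(1) + c_0
  gamma(1) = phi_1 gamma(0) + c_1
Substituting the second into the first: gamma(0) (1 - phi_1^2) = c_0 + phi_1 c_1, so
  gamma(0) = (c_0 + phi_1 c_1) / (1 - phi_1^2) = (2.64346 + (-0.836)(1.377024)) / (1 - (-0.836)^2) = 1.492268 / 0.301104 = 4.955988.
  gamma(1) = phi_1 gamma(0) + c_1 = (-0.836)(4.955988) + (1.377024) = -2.766182.
For k = 2: gamma(2) = phi_1 gamma(1) + c_2
  = (-0.836)(-2.766182) + (0.366) = 2.678528.
Therefore gamma(2) = 2.6785 (to 4 decimal places).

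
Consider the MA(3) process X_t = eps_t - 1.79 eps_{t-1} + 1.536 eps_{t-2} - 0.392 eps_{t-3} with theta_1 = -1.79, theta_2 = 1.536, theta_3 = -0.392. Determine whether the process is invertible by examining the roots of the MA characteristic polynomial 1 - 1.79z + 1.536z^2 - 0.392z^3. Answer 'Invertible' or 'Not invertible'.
\text{Invertible}

The MA(q) characteristic polynomial is P(z) = 1 - 1.79z + 1.536z^2 - 0.392z^3.
Invertibility requires all roots to lie outside the unit circle, i.e. |z| > 1 for every root.
Degree 3: look for a simple real root z0 first, then factor out (1 - z/z0) and solve the remaining quadratic.
Testing z0 = 2.5: P(2.5) = 1 + (-1.79)(2.5) + (1.536)(2.5)^2 + (-0.392)(2.5)^3
  = 1 + (-4.475) + (9.6) + (-6.125) = 0.  So z_0 = 2.5 is a root, |z_0| = 2.5.
Divide out the factor (1 - 0.4 z) = (1 - z/z0) (since 1/z0 = 0.4):
  P(z) = (1 - 0.4 z)(1 + (-1.39) z + (0.98) z^2)
  [check: z-coef -1.39 - (0.4) = -1.79; z^2-coef 0.98 - (0.4)(-1.39) = 1.536; z^3-coef -(0.4)(0.98) = -0.392.]
Remaining roots from the quadratic factor 1 + (-1.39) z + (0.98) z^2:
  Set 1 + (-1.39) z + (0.98) z^2 = 0, i.e. a z^2 + b z + c = 0 with a = 0.98, b = -1.39, c = 1.
  Discriminant D = b^2 - 4ac = (-1.39)^2 - 4*(0.98)*1 = 1.9321 - (3.92) = -1.9879.
  D < 0, so the roots are the complex-conjugate pair z = (-b +/- i sqrt(-D)) / (2a) = 0.7092 +/- 0.7194i.
  For a conjugate pair |z|^2 = z * conj(z) = (product of roots) = c/a = 1/(0.98) = 1.020408, so |z| = sqrt(1.020408) = 1.0102 for both roots.
Moduli of all roots: 2.5000, 1.0102, 1.0102.
All moduli strictly greater than 1? Yes.
Verdict: Invertible.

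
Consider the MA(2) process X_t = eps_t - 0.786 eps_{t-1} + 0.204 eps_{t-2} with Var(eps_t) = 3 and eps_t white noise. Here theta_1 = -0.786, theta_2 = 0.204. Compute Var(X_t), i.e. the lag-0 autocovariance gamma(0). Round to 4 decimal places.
\gamma(0) = 4.9782

For an MA(q) process X_t = eps_t + sum_i theta_i eps_{t-i} with
Var(eps_t) = sigma^2, the variance is
  gamma(0) = sigma^2 * (1 + sum_i theta_i^2).
  sum_i theta_i^2 = (-0.786)^2 + (0.204)^2 = 0.617796 + 0.041616 = 0.659412.
  gamma(0) = 3 * (1 + 0.659412) = 3 * 1.659412 = 4.978236, which rounds to 4.9782.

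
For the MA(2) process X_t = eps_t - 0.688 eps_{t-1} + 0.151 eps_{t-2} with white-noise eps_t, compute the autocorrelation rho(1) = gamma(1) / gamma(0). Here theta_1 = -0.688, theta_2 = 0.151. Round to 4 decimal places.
\rho(1) = -0.5293

For an MA(q) process with theta_0 = 1, the autocovariance is
  gamma(k) = sigma^2 * sum_{i=0..q-k} theta_i * theta_{i+k},
and rho(k) = gamma(k) / gamma(0). Sigma^2 cancels.
  numerator   = (1)*(-0.688) + (-0.688)*(0.151) = -0.791888.
  denominator = (1)^2 + (-0.688)^2 + (0.151)^2 = 1.496145.
  rho(1) = -0.791888 / 1.496145 = -0.5293.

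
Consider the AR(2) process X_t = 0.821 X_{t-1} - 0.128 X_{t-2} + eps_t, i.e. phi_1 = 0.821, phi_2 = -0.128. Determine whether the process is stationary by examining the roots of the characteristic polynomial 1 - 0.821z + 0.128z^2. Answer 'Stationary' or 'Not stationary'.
\text{Stationary}

The AR(p) characteristic polynomial is P(z) = 1 - 0.821z + 0.128z^2.
Stationarity requires all roots to lie outside the unit circle, i.e. |z| > 1 for every root.
Set 1 + (-0.821) z + (0.128) z^2 = 0, i.e. a z^2 + b z + c = 0 with a = 0.128, b = -0.821, c = 1.
Discriminant D = b^2 - 4ac = (-0.821)^2 - 4*(0.128)*1 = 0.674041 - (0.512) = 0.162041.
D >= 0, so the roots are real: z = (-b +/- sqrt(D)) / (2a) = (0.821 +/- 0.402543) / (0.256).
  z_1 = (0.821 + 0.402543) / (0.256) = 4.7795,   |z_1| = 4.7795.
  z_2 = (0.821 - 0.402543) / (0.256) = 1.6346,   |z_2| = 1.6346.
Moduli of all roots: 4.7795, 1.6346.
All moduli strictly greater than 1? Yes.
Verdict: Stationary.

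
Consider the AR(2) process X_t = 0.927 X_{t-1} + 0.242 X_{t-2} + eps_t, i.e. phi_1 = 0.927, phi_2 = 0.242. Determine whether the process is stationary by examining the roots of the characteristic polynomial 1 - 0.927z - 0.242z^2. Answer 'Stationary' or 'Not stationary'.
\text{Not stationary}

The AR(p) characteristic polynomial is P(z) = 1 - 0.927z - 0.242z^2.
Stationarity requires all roots to lie outside the unit circle, i.e. |z| > 1 for every root.
Set 1 + (-0.927) z + (-0.242) z^2 = 0, i.e. a z^2 + b z + c = 0 with a = -0.242, b = -0.927, c = 1.
Discriminant D = b^2 - 4ac = (-0.927)^2 - 4*(-0.242)*1 = 0.859329 - (-0.968) = 1.827329.
D >= 0, so the roots are real: z = (-b +/- sqrt(D)) / (2a) = (0.927 +/- 1.351787) / (-0.484).
  z_1 = (0.927 + 1.351787) / (-0.484) = -4.7082,   |z_1| = 4.7082.
  z_2 = (0.927 - 1.351787) / (-0.484) = 0.8777,   |z_2| = 0.8777.
Moduli of all roots: 4.7082, 0.8777.
All moduli strictly greater than 1? No.
Verdict: Not stationary.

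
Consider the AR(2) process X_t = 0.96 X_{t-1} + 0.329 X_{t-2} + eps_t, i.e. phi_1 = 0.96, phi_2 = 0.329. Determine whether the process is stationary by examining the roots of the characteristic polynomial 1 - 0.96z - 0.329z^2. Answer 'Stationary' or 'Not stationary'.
\text{Not stationary}

The AR(p) characteristic polynomial is P(z) = 1 - 0.96z - 0.329z^2.
Stationarity requires all roots to lie outside the unit circle, i.e. |z| > 1 for every root.
Set 1 + (-0.96) z + (-0.329) z^2 = 0, i.e. a z^2 + b z + c = 0 with a = -0.329, b = -0.96, c = 1.
Discriminant D = b^2 - 4ac = (-0.96)^2 - 4*(-0.329)*1 = 0.9216 - (-1.316) = 2.2376.
D >= 0, so the roots are real: z = (-b +/- sqrt(D)) / (2a) = (0.96 +/- 1.495861) / (-0.658).
  z_1 = (0.96 + 1.495861) / (-0.658) = -3.7323,   |z_1| = 3.7323.
  z_2 = (0.96 - 1.495861) / (-0.658) = 0.8144,   |z_2| = 0.8144.
Moduli of all roots: 3.7323, 0.8144.
All moduli strictly greater than 1? No.
Verdict: Not stationary.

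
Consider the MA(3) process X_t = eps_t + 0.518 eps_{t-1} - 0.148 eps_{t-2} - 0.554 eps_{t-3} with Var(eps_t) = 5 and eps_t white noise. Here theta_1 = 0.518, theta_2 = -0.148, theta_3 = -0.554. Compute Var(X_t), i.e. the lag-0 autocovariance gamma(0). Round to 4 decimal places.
\gamma(0) = 7.9857

For an MA(q) process X_t = eps_t + sum_i theta_i eps_{t-i} with
Var(eps_t) = sigma^2, the variance is
  gamma(0) = sigma^2 * (1 + sum_i theta_i^2).
  sum_i theta_i^2 = (0.518)^2 + (-0.148)^2 + (-0.554)^2 = 0.268324 + 0.021904 + 0.306916 = 0.597144.
  gamma(0) = 5 * (1 + 0.597144) = 5 * 1.597144 = 7.98572, which rounds to 7.9857.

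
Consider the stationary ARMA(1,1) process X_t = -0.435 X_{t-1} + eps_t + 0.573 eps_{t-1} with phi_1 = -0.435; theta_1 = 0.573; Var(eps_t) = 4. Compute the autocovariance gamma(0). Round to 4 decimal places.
\gamma(0) = 4.0940

Multiply the model equation by X_{t-k} and take expectations. With theta_0 = psi_0 = 1 and psi_j the MA(infinity) weights, this gives
  gamma(k) - sum_i phi_i gamma(k-i) = c_k,
  c_k = sigma^2 * sum_{j=k..q} theta_j psi_{j-k}   (c_k = 0 for k > q),
using gamma(-m) = gamma(m).
psi-weights needed (psi_j = theta_j + sum_i phi_i psi_{j-i}):
  psi_1 = theta_1 + phi_1 = 0.573 + (-0.435) = 0.138
Right-hand sides:
  c_0 = sigma^2 (1 + theta_1 psi_1) = 4 * (1 + (0.573)(0.138)) = 4 * 1.079074 = 4.316296
  c_1 = sigma^2 theta_1 = 4 * (0.573) = 2.292
  c_2 = 0
Equations for k = 0 and k = 1 (AR order 1):
  gamma(0) = phi_1 gamma(1) + c_0
  gamma(1) = phi_1 gamma(0) + c_1
Substituting the second into the first: gamma(0) (1 - phi_1^2) = c_0 + phi_1 c_1, so
  gamma(0) = (c_0 + phi_1 c_1) / (1 - phi_1^2) = (4.316296 + (-0.435)(2.292)) / (1 - (-0.435)^2) = 3.319276 / 0.810775 = 4.093955.
Therefore gamma(0) = 4.0940 (to 4 decimal places).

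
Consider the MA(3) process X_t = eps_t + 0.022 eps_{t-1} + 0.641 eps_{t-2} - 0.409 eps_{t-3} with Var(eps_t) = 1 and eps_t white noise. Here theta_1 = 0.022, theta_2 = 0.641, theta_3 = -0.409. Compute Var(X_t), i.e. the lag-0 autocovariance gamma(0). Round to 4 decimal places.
\gamma(0) = 1.5786

For an MA(q) process X_t = eps_t + sum_i theta_i eps_{t-i} with
Var(eps_t) = sigma^2, the variance is
  gamma(0) = sigma^2 * (1 + sum_i theta_i^2).
  sum_i theta_i^2 = (0.022)^2 + (0.641)^2 + (-0.409)^2 = 0.000484 + 0.410881 + 0.167281 = 0.578646.
  gamma(0) = 1 * (1 + 0.578646) = 1 * 1.578646 = 1.578646, which rounds to 1.5786.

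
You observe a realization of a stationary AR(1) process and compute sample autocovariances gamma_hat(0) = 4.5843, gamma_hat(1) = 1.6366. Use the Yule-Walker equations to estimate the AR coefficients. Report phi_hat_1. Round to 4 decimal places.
\hat\phi_{1} = 0.3570

The Yule-Walker equations for an AR(p) process read, in matrix form,
  Gamma_p phi = r_p,   with   (Gamma_p)_{ij} = gamma(|i - j|),
                       (r_p)_i = gamma(i),   i,j = 1..p.
Substitute the sample gammas (Toeplitz matrix and right-hand side of size 1):
  Gamma_p = [[4.5843]]
  r_p     = [1.6366]
With p = 1 this is the single equation gamma(0) phi_1 = gamma(1):
  phi_hat_1 = gamma(1) / gamma(0) = 1.6366 / 4.5843 = 0.3570.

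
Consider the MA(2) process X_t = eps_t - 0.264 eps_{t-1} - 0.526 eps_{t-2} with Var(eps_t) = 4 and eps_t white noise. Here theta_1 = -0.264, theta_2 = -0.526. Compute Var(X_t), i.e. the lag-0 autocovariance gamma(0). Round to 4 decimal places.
\gamma(0) = 5.3855

For an MA(q) process X_t = eps_t + sum_i theta_i eps_{t-i} with
Var(eps_t) = sigma^2, the variance is
  gamma(0) = sigma^2 * (1 + sum_i theta_i^2).
  sum_i theta_i^2 = (-0.264)^2 + (-0.526)^2 = 0.069696 + 0.276676 = 0.346372.
  gamma(0) = 4 * (1 + 0.346372) = 4 * 1.346372 = 5.385488, which rounds to 5.3855.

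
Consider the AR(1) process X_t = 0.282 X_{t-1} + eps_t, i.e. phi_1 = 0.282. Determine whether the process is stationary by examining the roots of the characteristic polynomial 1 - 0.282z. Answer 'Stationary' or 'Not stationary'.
\text{Stationary}

The AR(p) characteristic polynomial is P(z) = 1 - 0.282z.
Stationarity requires all roots to lie outside the unit circle, i.e. |z| > 1 for every root.
This is linear in z: 1 + (-0.282) z = 0  =>  z = -1/(-0.282) = 3.546099,  |z| = 3.546099.
Moduli of all roots: 3.5461.
All moduli strictly greater than 1? Yes.
Verdict: Stationary.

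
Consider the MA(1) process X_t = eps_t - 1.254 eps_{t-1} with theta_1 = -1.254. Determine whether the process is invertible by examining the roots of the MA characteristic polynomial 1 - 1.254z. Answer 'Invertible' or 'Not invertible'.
\text{Not invertible}

The MA(q) characteristic polynomial is P(z) = 1 - 1.254z.
Invertibility requires all roots to lie outside the unit circle, i.e. |z| > 1 for every root.
This is linear in z: 1 + (-1.254) z = 0  =>  z = -1/(-1.254) = 0.797448,  |z| = 0.797448.
Moduli of all roots: 0.7974.
All moduli strictly greater than 1? No.
Verdict: Not invertible.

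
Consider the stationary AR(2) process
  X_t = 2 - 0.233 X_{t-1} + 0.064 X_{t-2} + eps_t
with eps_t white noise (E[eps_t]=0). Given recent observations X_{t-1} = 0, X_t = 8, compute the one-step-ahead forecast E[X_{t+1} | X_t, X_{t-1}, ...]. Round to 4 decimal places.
E[X_{t+1} \mid \mathcal F_t] = 0.1360

For an AR(p) model X_t = c + sum_i phi_i X_{t-i} + eps_t, the
one-step-ahead conditional mean is
  E[X_{t+1} | X_t, ...] = c + sum_i phi_i X_{t+1-i}.
Substitute known values:
  E[X_{t+1} | ...] = 2 + (-0.233) * (8) + (0.064) * (0)
                   = 0.1360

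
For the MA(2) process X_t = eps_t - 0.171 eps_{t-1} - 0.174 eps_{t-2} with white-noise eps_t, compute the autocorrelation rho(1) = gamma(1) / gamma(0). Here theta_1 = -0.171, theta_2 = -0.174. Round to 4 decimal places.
\rho(1) = -0.1333

For an MA(q) process with theta_0 = 1, the autocovariance is
  gamma(k) = sigma^2 * sum_{i=0..q-k} theta_i * theta_{i+k},
and rho(k) = gamma(k) / gamma(0). Sigma^2 cancels.
  numerator   = (1)*(-0.171) + (-0.171)*(-0.174) = -0.141246.
  denominator = (1)^2 + (-0.171)^2 + (-0.174)^2 = 1.059517.
  rho(1) = -0.141246 / 1.059517 = -0.1333.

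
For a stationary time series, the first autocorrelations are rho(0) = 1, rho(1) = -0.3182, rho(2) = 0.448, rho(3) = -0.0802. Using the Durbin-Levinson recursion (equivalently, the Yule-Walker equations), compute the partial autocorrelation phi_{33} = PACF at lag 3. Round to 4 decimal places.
\phi_{33} = 0.1701

The PACF at lag k is phi_{kk}, the last component of the solution
to the Yule-Walker system G_k phi = r_k where
  (G_k)_{ij} = rho(|i - j|), (r_k)_i = rho(i), i,j = 1..k.
Equivalently, Durbin-Levinson gives phi_{kk} iteratively:
  phi_{11} = rho(1)
  phi_{kk} = [rho(k) - sum_{j=1..k-1} phi_{k-1,j} rho(k-j)]
            / [1 - sum_{j=1..k-1} phi_{k-1,j} rho(j)],
  phi_{k,j} = phi_{k-1,j} - phi_{kk} phi_{k-1,k-j},  j = 1..k-1.
Step k = 1:
  phi_11 = rho(1) = -0.3182.
Step k = 2:
  phi_22 = [rho(2) - phi_11 rho(1)] / [1 - phi_11 rho(1)] = [0.448 - (-0.3182)(-0.3182)] / [1 - (-0.3182)(-0.3182)]
         = 0.34674876 / 0.89874876 = 0.385813.
  Update: phi_21 = phi_11 - phi_22 phi_11 = -0.3182 - (0.385813)(-0.3182) = -0.195434.
Step k = 3:
  phi_33 = [rho(3) - phi_21 rho(2) - phi_22 rho(1)] / [1 - phi_21 rho(1) - phi_22 rho(2)]
    numerator   = -0.0802 - (-0.195434)(0.448) - (0.385813)(-0.3182) = 0.13012023
    denominator = 1 - (-0.195434)(-0.3182) - (0.385813)(0.448) = 0.76496866
  phi_33 = 0.13012023 / 0.76496866 = 0.1701.
Therefore phi_{33} = 0.1701.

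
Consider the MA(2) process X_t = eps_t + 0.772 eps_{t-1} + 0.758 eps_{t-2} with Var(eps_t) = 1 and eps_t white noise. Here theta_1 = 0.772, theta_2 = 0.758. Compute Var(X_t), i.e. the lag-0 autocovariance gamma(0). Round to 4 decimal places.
\gamma(0) = 2.1705

For an MA(q) process X_t = eps_t + sum_i theta_i eps_{t-i} with
Var(eps_t) = sigma^2, the variance is
  gamma(0) = sigma^2 * (1 + sum_i theta_i^2).
  sum_i theta_i^2 = (0.772)^2 + (0.758)^2 = 0.595984 + 0.574564 = 1.170548.
  gamma(0) = 1 * (1 + 1.170548) = 1 * 2.170548 = 2.170548, which rounds to 2.1705.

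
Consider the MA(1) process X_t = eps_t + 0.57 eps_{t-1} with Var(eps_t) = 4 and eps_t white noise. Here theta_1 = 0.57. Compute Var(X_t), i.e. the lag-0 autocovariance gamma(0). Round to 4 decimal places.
\gamma(0) = 5.2996

For an MA(q) process X_t = eps_t + sum_i theta_i eps_{t-i} with
Var(eps_t) = sigma^2, the variance is
  gamma(0) = sigma^2 * (1 + sum_i theta_i^2).
  sum_i theta_i^2 = (0.57)^2 = 0.3249.
  gamma(0) = 4 * (1 + 0.3249) = 4 * 1.3249 = 5.2996.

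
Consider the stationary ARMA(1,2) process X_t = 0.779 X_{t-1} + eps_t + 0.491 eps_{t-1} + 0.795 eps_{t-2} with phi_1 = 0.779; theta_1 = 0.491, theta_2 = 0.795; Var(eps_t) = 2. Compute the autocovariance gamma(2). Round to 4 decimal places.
\gamma(2) = 16.9277

Multiply the model equation by X_{t-k} and take expectations. With theta_0 = psi_0 = 1 and psi_j the MA(infinity) weights, this gives
  gamma(k) - sum_i phi_i gamma(k-i) = c_k,
  c_k = sigma^2 * sum_{j=k..q} theta_j psi_{j-k}   (c_k = 0 for k > q),
using gamma(-m) = gamma(m).
psi-weights needed (psi_j = theta_j + sum_i phi_i psi_{j-i}):
  psi_1 = theta_1 + phi_1 = 0.491 + (0.779) = 1.27
  psi_2 = theta_2 + phi_1 psi_1 = 0.795 + (0.779)(1.27) = 1.78433
Right-hand sides:
  c_0 = sigma^2 (1 + theta_1 psi_1 + theta_2 psi_2) = 2 * (1 + (0.491)(1.27) + (0.795)(1.78433)) = 2 * 3.042112 = 6.084225
  c_1 = sigma^2 (theta_1 + theta_2 psi_1) = 2 * (0.491 + (0.795)(1.27)) = 3.0013
  c_2 = sigma^2 theta_2 = 2 * (0.795) = 1.59
Equations for k = 0 and k = 1 (AR order 1):
  gamma(0) = phi_1 gamma(1) + c_0
  gamma(1) = phi_1 gamma(0) + c_1
Substituting the second into the first: gamma(0) (1 - phi_1^2) = c_0 + phi_1 c_1, so
  gamma(0) = (c_0 + phi_1 c_1) / (1 - phi_1^2) = (6.084225 + (0.779)(3.0013)) / (1 - (0.779)^2) = 8.422237 / 0.393159 = 21.421963.
  gamma(1) = phi_1 gamma(0) + c_1 = (0.779)(21.421963) + (3.0013) = 19.689009.
For k = 2: gamma(2) = phi_1 gamma(1) + c_2
  = (0.779)(19.689009) + (1.59) = 16.927738.
Therefore gamma(2) = 16.9277 (to 4 decimal places).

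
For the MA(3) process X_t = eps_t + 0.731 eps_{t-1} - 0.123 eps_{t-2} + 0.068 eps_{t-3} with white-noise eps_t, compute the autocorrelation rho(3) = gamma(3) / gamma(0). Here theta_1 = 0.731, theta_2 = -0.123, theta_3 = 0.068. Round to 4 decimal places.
\rho(3) = 0.0438

For an MA(q) process with theta_0 = 1, the autocovariance is
  gamma(k) = sigma^2 * sum_{i=0..q-k} theta_i * theta_{i+k},
and rho(k) = gamma(k) / gamma(0). Sigma^2 cancels.
  numerator   = (1)*(0.068) = 0.068.
  denominator = (1)^2 + (0.731)^2 + (-0.123)^2 + (0.068)^2 = 1.554114.
  rho(3) = 0.068 / 1.554114 = 0.0438.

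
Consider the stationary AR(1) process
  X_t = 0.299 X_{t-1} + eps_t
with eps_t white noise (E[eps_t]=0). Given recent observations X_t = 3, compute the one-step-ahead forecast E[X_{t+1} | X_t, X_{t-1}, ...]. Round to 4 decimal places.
E[X_{t+1} \mid \mathcal F_t] = 0.8970

For an AR(p) model X_t = c + sum_i phi_i X_{t-i} + eps_t, the
one-step-ahead conditional mean is
  E[X_{t+1} | X_t, ...] = c + sum_i phi_i X_{t+1-i}.
Substitute known values:
  E[X_{t+1} | ...] = (0.299) * (3)
                   = 0.8970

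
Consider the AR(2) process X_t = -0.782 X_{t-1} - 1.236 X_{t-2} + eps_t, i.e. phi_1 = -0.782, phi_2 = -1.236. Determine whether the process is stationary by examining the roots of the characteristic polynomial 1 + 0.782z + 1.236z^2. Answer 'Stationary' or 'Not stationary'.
\text{Not stationary}

The AR(p) characteristic polynomial is P(z) = 1 + 0.782z + 1.236z^2.
Stationarity requires all roots to lie outside the unit circle, i.e. |z| > 1 for every root.
Set 1 + (0.782) z + (1.236) z^2 = 0, i.e. a z^2 + b z + c = 0 with a = 1.236, b = 0.782, c = 1.
Discriminant D = b^2 - 4ac = (0.782)^2 - 4*(1.236)*1 = 0.611524 - (4.944) = -4.332476.
D < 0, so the roots are the complex-conjugate pair z = (-b +/- i sqrt(-D)) / (2a) = -0.3163 +/- 0.842i.
For a conjugate pair |z|^2 = z * conj(z) = (product of roots) = c/a = 1/(1.236) = 0.809061, so |z| = sqrt(0.809061) = 0.8995 for both roots.
Moduli of all roots: 0.8995, 0.8995.
All moduli strictly greater than 1? No.
Verdict: Not stationary.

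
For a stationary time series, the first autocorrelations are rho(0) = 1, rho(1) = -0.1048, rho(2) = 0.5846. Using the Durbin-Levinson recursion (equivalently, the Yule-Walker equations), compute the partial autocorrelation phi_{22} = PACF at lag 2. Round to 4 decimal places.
\phi_{22} = 0.5800

The PACF at lag k is phi_{kk}, the last component of the solution
to the Yule-Walker system G_k phi = r_k where
  (G_k)_{ij} = rho(|i - j|), (r_k)_i = rho(i), i,j = 1..k.
Equivalently, Durbin-Levinson gives phi_{kk} iteratively:
  phi_{11} = rho(1)
  phi_{kk} = [rho(k) - sum_{j=1..k-1} phi_{k-1,j} rho(k-j)]
            / [1 - sum_{j=1..k-1} phi_{k-1,j} rho(j)],
  phi_{k,j} = phi_{k-1,j} - phi_{kk} phi_{k-1,k-j},  j = 1..k-1.
Step k = 1:
  phi_11 = rho(1) = -0.1048.
Step k = 2:
  phi_22 = [rho(2) - phi_11 rho(1)] / [1 - phi_11 rho(1)] = [0.5846 - (-0.1048)(-0.1048)] / [1 - (-0.1048)(-0.1048)]
         = 0.57361696 / 0.98901696 = 0.58.
Therefore phi_{22} = 0.5800.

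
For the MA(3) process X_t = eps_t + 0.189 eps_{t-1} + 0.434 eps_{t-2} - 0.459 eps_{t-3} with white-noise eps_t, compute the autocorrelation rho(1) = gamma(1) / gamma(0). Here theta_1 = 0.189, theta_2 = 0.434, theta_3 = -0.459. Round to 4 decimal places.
\rho(1) = 0.0501

For an MA(q) process with theta_0 = 1, the autocovariance is
  gamma(k) = sigma^2 * sum_{i=0..q-k} theta_i * theta_{i+k},
and rho(k) = gamma(k) / gamma(0). Sigma^2 cancels.
  numerator   = (1)*(0.189) + (0.189)*(0.434) + (0.434)*(-0.459) = 0.07182.
  denominator = (1)^2 + (0.189)^2 + (0.434)^2 + (-0.459)^2 = 1.434758.
  rho(1) = 0.07182 / 1.434758 = 0.0501.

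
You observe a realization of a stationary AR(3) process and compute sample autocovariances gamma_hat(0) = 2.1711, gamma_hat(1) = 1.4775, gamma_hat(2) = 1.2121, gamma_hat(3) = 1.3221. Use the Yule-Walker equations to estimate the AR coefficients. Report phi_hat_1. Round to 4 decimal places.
\hat\phi_{1} = 0.5000

The Yule-Walker equations for an AR(p) process read, in matrix form,
  Gamma_p phi = r_p,   with   (Gamma_p)_{ij} = gamma(|i - j|),
                       (r_p)_i = gamma(i),   i,j = 1..p.
Substitute the sample gammas (Toeplitz matrix and right-hand side of size 3):
  Gamma_p = [[2.1711, 1.4775, 1.2121], [1.4775, 2.1711, 1.4775], [1.2121, 1.4775, 2.1711]]
  r_p     = [1.4775, 1.2121, 1.3221]
Written out (R1..R3):
  (R1) 2.1711 phi_1 + 1.4775 phi_2 + 1.2121 phi_3 = 1.4775
  (R2) 1.4775 phi_1 + 2.1711 phi_2 + 1.4775 phi_3 = 1.2121
  (R3) 1.2121 phi_1 + 1.4775 phi_2 + 2.1711 phi_3 = 1.3221
Gaussian elimination:
  R2 <- R2 - (1.4775/2.1711) R1 = R2 - (0.680531) R1:  1.165616 phi_2 + 0.652629 phi_3 = 0.206616
  R3 <- R3 - (1.2121/2.1711) R1 = R3 - (0.558288) R1:  0.652629 phi_2 + 1.494399 phi_3 = 0.497229
  R3 <- R3 - (0.652629/1.165616) R2 = R3 - (0.5599) R2:  1.128991 phi_3 = 0.381544
Back-substitution:
  phi_hat_3 = 0.381544 / 1.128991 = 0.337952
  phi_hat_2 = (0.206616 - (0.652629)(0.337952)) / 1.165616 = -0.01196
  phi_hat_1 = (1.4775 - (1.4775)(-0.01196) - (1.2121)(0.337952)) / 2.1711 = 0.499995
So phi_hat = [0.5000, -0.0120, 0.3380].
Therefore phi_hat_1 = 0.5000.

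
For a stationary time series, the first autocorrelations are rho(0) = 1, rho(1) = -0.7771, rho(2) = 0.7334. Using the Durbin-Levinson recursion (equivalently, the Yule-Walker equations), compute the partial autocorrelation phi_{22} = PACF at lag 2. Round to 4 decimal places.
\phi_{22} = 0.3270

The PACF at lag k is phi_{kk}, the last component of the solution
to the Yule-Walker system G_k phi = r_k where
  (G_k)_{ij} = rho(|i - j|), (r_k)_i = rho(i), i,j = 1..k.
Equivalently, Durbin-Levinson gives phi_{kk} iteratively:
  phi_{11} = rho(1)
  phi_{kk} = [rho(k) - sum_{j=1..k-1} phi_{k-1,j} rho(k-j)]
            / [1 - sum_{j=1..k-1} phi_{k-1,j} rho(j)],
  phi_{k,j} = phi_{k-1,j} - phi_{kk} phi_{k-1,k-j},  j = 1..k-1.
Step k = 1:
  phi_11 = rho(1) = -0.7771.
Step k = 2:
  phi_22 = [rho(2) - phi_11 rho(1)] / [1 - phi_11 rho(1)] = [0.7334 - (-0.7771)(-0.7771)] / [1 - (-0.7771)(-0.7771)]
         = 0.12951559 / 0.39611559 = 0.327.
Therefore phi_{22} = 0.3270.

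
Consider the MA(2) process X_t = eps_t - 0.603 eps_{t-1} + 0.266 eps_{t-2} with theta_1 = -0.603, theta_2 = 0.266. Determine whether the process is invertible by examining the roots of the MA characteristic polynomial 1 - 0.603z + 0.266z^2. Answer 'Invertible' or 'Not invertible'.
\text{Invertible}

The MA(q) characteristic polynomial is P(z) = 1 - 0.603z + 0.266z^2.
Invertibility requires all roots to lie outside the unit circle, i.e. |z| > 1 for every root.
Set 1 + (-0.603) z + (0.266) z^2 = 0, i.e. a z^2 + b z + c = 0 with a = 0.266, b = -0.603, c = 1.
Discriminant D = b^2 - 4ac = (-0.603)^2 - 4*(0.266)*1 = 0.363609 - (1.064) = -0.700391.
D < 0, so the roots are the complex-conjugate pair z = (-b +/- i sqrt(-D)) / (2a) = 1.1335 +/- 1.5731i.
For a conjugate pair |z|^2 = z * conj(z) = (product of roots) = c/a = 1/(0.266) = 3.759398, so |z| = sqrt(3.759398) = 1.9389 for both roots.
Moduli of all roots: 1.9389, 1.9389.
All moduli strictly greater than 1? Yes.
Verdict: Invertible.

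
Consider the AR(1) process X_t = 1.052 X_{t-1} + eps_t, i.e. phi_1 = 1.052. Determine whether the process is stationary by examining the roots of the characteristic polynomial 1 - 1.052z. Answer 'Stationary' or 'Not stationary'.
\text{Not stationary}

The AR(p) characteristic polynomial is P(z) = 1 - 1.052z.
Stationarity requires all roots to lie outside the unit circle, i.e. |z| > 1 for every root.
This is linear in z: 1 + (-1.052) z = 0  =>  z = -1/(-1.052) = 0.95057,  |z| = 0.95057.
Moduli of all roots: 0.9506.
All moduli strictly greater than 1? No.
Verdict: Not stationary.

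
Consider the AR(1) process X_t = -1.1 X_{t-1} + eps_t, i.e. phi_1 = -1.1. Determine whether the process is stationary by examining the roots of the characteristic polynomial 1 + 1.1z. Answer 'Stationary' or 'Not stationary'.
\text{Not stationary}

The AR(p) characteristic polynomial is P(z) = 1 + 1.1z.
Stationarity requires all roots to lie outside the unit circle, i.e. |z| > 1 for every root.
This is linear in z: 1 + (1.1) z = 0  =>  z = -1/(1.1) = -0.909091,  |z| = 0.909091.
Moduli of all roots: 0.9091.
All moduli strictly greater than 1? No.
Verdict: Not stationary.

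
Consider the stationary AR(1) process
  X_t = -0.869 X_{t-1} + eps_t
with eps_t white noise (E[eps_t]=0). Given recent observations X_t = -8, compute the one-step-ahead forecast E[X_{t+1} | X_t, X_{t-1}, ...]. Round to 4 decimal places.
E[X_{t+1} \mid \mathcal F_t] = 6.9520

For an AR(p) model X_t = c + sum_i phi_i X_{t-i} + eps_t, the
one-step-ahead conditional mean is
  E[X_{t+1} | X_t, ...] = c + sum_i phi_i X_{t+1-i}.
Substitute known values:
  E[X_{t+1} | ...] = (-0.869) * (-8)
                   = 6.9520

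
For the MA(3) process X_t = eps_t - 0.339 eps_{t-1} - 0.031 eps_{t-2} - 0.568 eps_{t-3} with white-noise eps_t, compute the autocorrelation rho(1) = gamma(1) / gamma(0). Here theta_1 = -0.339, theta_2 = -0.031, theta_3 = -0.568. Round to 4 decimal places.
\rho(1) = -0.2161

For an MA(q) process with theta_0 = 1, the autocovariance is
  gamma(k) = sigma^2 * sum_{i=0..q-k} theta_i * theta_{i+k},
and rho(k) = gamma(k) / gamma(0). Sigma^2 cancels.
  numerator   = (1)*(-0.339) + (-0.339)*(-0.031) + (-0.031)*(-0.568) = -0.310883.
  denominator = (1)^2 + (-0.339)^2 + (-0.031)^2 + (-0.568)^2 = 1.438506.
  rho(1) = -0.310883 / 1.438506 = -0.2161.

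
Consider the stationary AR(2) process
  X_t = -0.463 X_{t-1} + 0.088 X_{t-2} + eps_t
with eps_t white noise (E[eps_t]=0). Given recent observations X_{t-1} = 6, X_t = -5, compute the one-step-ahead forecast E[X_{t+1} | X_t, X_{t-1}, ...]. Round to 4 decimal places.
E[X_{t+1} \mid \mathcal F_t] = 2.8430

For an AR(p) model X_t = c + sum_i phi_i X_{t-i} + eps_t, the
one-step-ahead conditional mean is
  E[X_{t+1} | X_t, ...] = c + sum_i phi_i X_{t+1-i}.
Substitute known values:
  E[X_{t+1} | ...] = (-0.463) * (-5) + (0.088) * (6)
                   = 2.8430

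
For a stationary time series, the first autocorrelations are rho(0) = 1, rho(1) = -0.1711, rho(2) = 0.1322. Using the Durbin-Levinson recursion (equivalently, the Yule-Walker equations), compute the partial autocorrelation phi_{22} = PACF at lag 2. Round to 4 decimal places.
\phi_{22} = 0.1060

The PACF at lag k is phi_{kk}, the last component of the solution
to the Yule-Walker system G_k phi = r_k where
  (G_k)_{ij} = rho(|i - j|), (r_k)_i = rho(i), i,j = 1..k.
Equivalently, Durbin-Levinson gives phi_{kk} iteratively:
  phi_{11} = rho(1)
  phi_{kk} = [rho(k) - sum_{j=1..k-1} phi_{k-1,j} rho(k-j)]
            / [1 - sum_{j=1..k-1} phi_{k-1,j} rho(j)],
  phi_{k,j} = phi_{k-1,j} - phi_{kk} phi_{k-1,k-j},  j = 1..k-1.
Step k = 1:
  phi_11 = rho(1) = -0.1711.
Step k = 2:
  phi_22 = [rho(2) - phi_11 rho(1)] / [1 - phi_11 rho(1)] = [0.1322 - (-0.1711)(-0.1711)] / [1 - (-0.1711)(-0.1711)]
         = 0.10292479 / 0.97072479 = 0.106.
Therefore phi_{22} = 0.1060.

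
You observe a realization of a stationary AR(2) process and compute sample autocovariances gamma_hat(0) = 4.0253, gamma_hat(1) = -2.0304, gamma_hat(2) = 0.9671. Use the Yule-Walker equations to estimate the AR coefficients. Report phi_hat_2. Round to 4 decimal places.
\hat\phi_{2} = -0.0190

The Yule-Walker equations for an AR(p) process read, in matrix form,
  Gamma_p phi = r_p,   with   (Gamma_p)_{ij} = gamma(|i - j|),
                       (r_p)_i = gamma(i),   i,j = 1..p.
Substitute the sample gammas (Toeplitz matrix and right-hand side of size 2):
  Gamma_p = [[4.0253, -2.0304], [-2.0304, 4.0253]]
  r_p     = [-2.0304, 0.9671]
Written out:
  4.0253 phi_1 - 2.0304 phi_2 = -2.0304
  -2.0304 phi_1 + 4.0253 phi_2 = 0.9671
Solve by Cramer's rule:
  det = gamma(0)^2 - gamma(1)^2 = (4.0253)^2 - (-2.0304)^2 = 16.20304009 - 4.12252416 = 12.08051593
  phi_hat_1 = [gamma(1) gamma(0) - gamma(1) gamma(2)] / det = [(-2.0304)(4.0253) - (-2.0304)(0.9671)] / 12.08051593 = -6.20936928 / 12.08051593 = -0.514
  phi_hat_2 = [gamma(0) gamma(2) - gamma(1)^2] / det = [(4.0253)(0.9671) - (-2.0304)^2] / 12.08051593 = -0.22965653 / 12.08051593 = -0.019
So phi_hat = [-0.5140, -0.0190].
Therefore phi_hat_2 = -0.0190.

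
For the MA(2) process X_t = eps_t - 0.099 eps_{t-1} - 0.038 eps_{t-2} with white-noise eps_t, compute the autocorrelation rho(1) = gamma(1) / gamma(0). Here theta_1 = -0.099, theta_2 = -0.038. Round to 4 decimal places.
\rho(1) = -0.0942

For an MA(q) process with theta_0 = 1, the autocovariance is
  gamma(k) = sigma^2 * sum_{i=0..q-k} theta_i * theta_{i+k},
and rho(k) = gamma(k) / gamma(0). Sigma^2 cancels.
  numerator   = (1)*(-0.099) + (-0.099)*(-0.038) = -0.095238.
  denominator = (1)^2 + (-0.099)^2 + (-0.038)^2 = 1.011245.
  rho(1) = -0.095238 / 1.011245 = -0.0942.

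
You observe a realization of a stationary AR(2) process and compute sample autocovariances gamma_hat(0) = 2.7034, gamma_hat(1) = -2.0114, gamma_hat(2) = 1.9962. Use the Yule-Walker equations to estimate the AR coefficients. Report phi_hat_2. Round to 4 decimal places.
\hat\phi_{2} = 0.4140

The Yule-Walker equations for an AR(p) process read, in matrix form,
  Gamma_p phi = r_p,   with   (Gamma_p)_{ij} = gamma(|i - j|),
                       (r_p)_i = gamma(i),   i,j = 1..p.
Substitute the sample gammas (Toeplitz matrix and right-hand side of size 2):
  Gamma_p = [[2.7034, -2.0114], [-2.0114, 2.7034]]
  r_p     = [-2.0114, 1.9962]
Written out:
  2.7034 phi_1 - 2.0114 phi_2 = -2.0114
  -2.0114 phi_1 + 2.7034 phi_2 = 1.9962
Solve by Cramer's rule:
  det = gamma(0)^2 - gamma(1)^2 = (2.7034)^2 - (-2.0114)^2 = 7.30837156 - 4.04572996 = 3.2626416
  phi_hat_1 = [gamma(1) gamma(0) - gamma(1) gamma(2)] / det = [(-2.0114)(2.7034) - (-2.0114)(1.9962)] / 3.2626416 = -1.42246208 / 3.2626416 = -0.436
  phi_hat_2 = [gamma(0) gamma(2) - gamma(1)^2] / det = [(2.7034)(1.9962) - (-2.0114)^2] / 3.2626416 = 1.35079712 / 3.2626416 = 0.414
So phi_hat = [-0.4360, 0.4140].
Therefore phi_hat_2 = 0.4140.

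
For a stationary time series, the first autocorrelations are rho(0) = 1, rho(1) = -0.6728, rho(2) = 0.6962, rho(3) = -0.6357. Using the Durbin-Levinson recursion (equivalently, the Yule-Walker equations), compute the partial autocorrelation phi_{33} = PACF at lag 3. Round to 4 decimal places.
\phi_{33} = -0.1739

The PACF at lag k is phi_{kk}, the last component of the solution
to the Yule-Walker system G_k phi = r_k where
  (G_k)_{ij} = rho(|i - j|), (r_k)_i = rho(i), i,j = 1..k.
Equivalently, Durbin-Levinson gives phi_{kk} iteratively:
  phi_{11} = rho(1)
  phi_{kk} = [rho(k) - sum_{j=1..k-1} phi_{k-1,j} rho(k-j)]
            / [1 - sum_{j=1..k-1} phi_{k-1,j} rho(j)],
  phi_{k,j} = phi_{k-1,j} - phi_{kk} phi_{k-1,k-j},  j = 1..k-1.
Step k = 1:
  phi_11 = rho(1) = -0.6728.
Step k = 2:
  phi_22 = [rho(2) - phi_11 rho(1)] / [1 - phi_11 rho(1)] = [0.6962 - (-0.6728)(-0.6728)] / [1 - (-0.6728)(-0.6728)]
         = 0.24354016 / 0.54734016 = 0.444952.
  Update: phi_21 = phi_11 - phi_22 phi_11 = -0.6728 - (0.444952)(-0.6728) = -0.373436.
Step k = 3:
  phi_33 = [rho(3) - phi_21 rho(2) - phi_22 rho(1)] / [1 - phi_21 rho(1) - phi_22 rho(2)]
    numerator   = -0.6357 - (-0.373436)(0.6962) - (0.444952)(-0.6728) = -0.07634992
    denominator = 1 - (-0.373436)(-0.6728) - (0.444952)(0.6962) = 0.43897645
  phi_33 = -0.07634992 / 0.43897645 = -0.1739.
Therefore phi_{33} = -0.1739.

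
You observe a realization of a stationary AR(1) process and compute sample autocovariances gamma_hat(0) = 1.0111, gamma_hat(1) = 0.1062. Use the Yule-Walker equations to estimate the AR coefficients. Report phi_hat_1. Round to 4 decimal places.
\hat\phi_{1} = 0.1050

The Yule-Walker equations for an AR(p) process read, in matrix form,
  Gamma_p phi = r_p,   with   (Gamma_p)_{ij} = gamma(|i - j|),
                       (r_p)_i = gamma(i),   i,j = 1..p.
Substitute the sample gammas (Toeplitz matrix and right-hand side of size 1):
  Gamma_p = [[1.0111]]
  r_p     = [0.1062]
With p = 1 this is the single equation gamma(0) phi_1 = gamma(1):
  phi_hat_1 = gamma(1) / gamma(0) = 0.1062 / 1.0111 = 0.1050.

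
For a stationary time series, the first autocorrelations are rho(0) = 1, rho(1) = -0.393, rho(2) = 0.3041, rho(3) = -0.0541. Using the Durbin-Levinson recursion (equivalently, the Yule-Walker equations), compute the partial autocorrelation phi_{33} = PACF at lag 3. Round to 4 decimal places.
\phi_{33} = 0.1390

The PACF at lag k is phi_{kk}, the last component of the solution
to the Yule-Walker system G_k phi = r_k where
  (G_k)_{ij} = rho(|i - j|), (r_k)_i = rho(i), i,j = 1..k.
Equivalently, Durbin-Levinson gives phi_{kk} iteratively:
  phi_{11} = rho(1)
  phi_{kk} = [rho(k) - sum_{j=1..k-1} phi_{k-1,j} rho(k-j)]
            / [1 - sum_{j=1..k-1} phi_{k-1,j} rho(j)],
  phi_{k,j} = phi_{k-1,j} - phi_{kk} phi_{k-1,k-j},  j = 1..k-1.
Step k = 1:
  phi_11 = rho(1) = -0.393.
Step k = 2:
  phi_22 = [rho(2) - phi_11 rho(1)] / [1 - phi_11 rho(1)] = [0.3041 - (-0.393)(-0.393)] / [1 - (-0.393)(-0.393)]
         = 0.149651 / 0.845551 = 0.176986.
  Update: phi_21 = phi_11 - phi_22 phi_11 = -0.393 - (0.176986)(-0.393) = -0.323444.
Step k = 3:
  phi_33 = [rho(3) - phi_21 rho(2) - phi_22 rho(1)] / [1 - phi_21 rho(1) - phi_22 rho(2)]
    numerator   = -0.0541 - (-0.323444)(0.3041) - (0.176986)(-0.393) = 0.11381507
    denominator = 1 - (-0.323444)(-0.393) - (0.176986)(0.3041) = 0.81906481
  phi_33 = 0.11381507 / 0.81906481 = 0.139.
Therefore phi_{33} = 0.1390.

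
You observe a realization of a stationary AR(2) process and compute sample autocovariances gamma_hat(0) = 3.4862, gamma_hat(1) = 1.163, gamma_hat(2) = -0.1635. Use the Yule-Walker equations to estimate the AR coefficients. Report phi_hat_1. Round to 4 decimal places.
\hat\phi_{1} = 0.3930

The Yule-Walker equations for an AR(p) process read, in matrix form,
  Gamma_p phi = r_p,   with   (Gamma_p)_{ij} = gamma(|i - j|),
                       (r_p)_i = gamma(i),   i,j = 1..p.
Substitute the sample gammas (Toeplitz matrix and right-hand side of size 2):
  Gamma_p = [[3.4862, 1.163], [1.163, 3.4862]]
  r_p     = [1.163, -0.1635]
Written out:
  3.4862 phi_1 + 1.163 phi_2 = 1.163
  1.163 phi_1 + 3.4862 phi_2 = -0.1635
Solve by Cramer's rule:
  det = gamma(0)^2 - gamma(1)^2 = (3.4862)^2 - (1.163)^2 = 12.15359044 - 1.352569 = 10.80102144
  phi_hat_1 = [gamma(1) gamma(0) - gamma(1) gamma(2)] / det = [(1.163)(3.4862) - (1.163)(-0.1635)] / 10.80102144 = 4.2446011 / 10.80102144 = 0.393
  phi_hat_2 = [gamma(0) gamma(2) - gamma(1)^2] / det = [(3.4862)(-0.1635) - (1.163)^2] / 10.80102144 = -1.9225627 / 10.80102144 = -0.178
So phi_hat = [0.3930, -0.1780].
Therefore phi_hat_1 = 0.3930.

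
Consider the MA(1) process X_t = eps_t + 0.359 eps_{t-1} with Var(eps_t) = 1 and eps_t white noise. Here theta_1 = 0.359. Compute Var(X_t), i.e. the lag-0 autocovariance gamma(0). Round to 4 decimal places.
\gamma(0) = 1.1289

For an MA(q) process X_t = eps_t + sum_i theta_i eps_{t-i} with
Var(eps_t) = sigma^2, the variance is
  gamma(0) = sigma^2 * (1 + sum_i theta_i^2).
  sum_i theta_i^2 = (0.359)^2 = 0.128881.
  gamma(0) = 1 * (1 + 0.128881) = 1 * 1.128881 = 1.128881, which rounds to 1.1289.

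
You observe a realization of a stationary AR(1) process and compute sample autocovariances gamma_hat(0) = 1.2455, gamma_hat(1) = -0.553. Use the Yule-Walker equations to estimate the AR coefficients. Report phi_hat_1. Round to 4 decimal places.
\hat\phi_{1} = -0.4440

The Yule-Walker equations for an AR(p) process read, in matrix form,
  Gamma_p phi = r_p,   with   (Gamma_p)_{ij} = gamma(|i - j|),
                       (r_p)_i = gamma(i),   i,j = 1..p.
Substitute the sample gammas (Toeplitz matrix and right-hand side of size 1):
  Gamma_p = [[1.2455]]
  r_p     = [-0.553]
With p = 1 this is the single equation gamma(0) phi_1 = gamma(1):
  phi_hat_1 = gamma(1) / gamma(0) = -0.553 / 1.2455 = -0.4440.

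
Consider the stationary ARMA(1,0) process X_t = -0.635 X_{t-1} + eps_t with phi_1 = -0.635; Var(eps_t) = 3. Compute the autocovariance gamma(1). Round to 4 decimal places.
\gamma(1) = -3.1922

Multiply the model equation by X_{t-k} and take expectations. With theta_0 = psi_0 = 1 and psi_j the MA(infinity) weights, this gives
  gamma(k) - sum_i phi_i gamma(k-i) = c_k,
  c_k = sigma^2 * sum_{j=k..q} theta_j psi_{j-k}   (c_k = 0 for k > q),
using gamma(-m) = gamma(m).
Pure AR (q = 0): c_0 = sigma^2 = 3, c_k = 0 for k >= 1.
Equations for k = 0 and k = 1 (AR order 1):
  gamma(0) = phi_1 gamma(1) + c_0
  gamma(1) = phi_1 gamma(0) + c_1
Substituting the second into the first: gamma(0) (1 - phi_1^2) = c_0 + phi_1 c_1, so
  gamma(0) = c_0 / (1 - phi_1^2) = 3 / (1 - (-0.635)^2) = 3 / 0.596775 = 5.02702.
  gamma(1) = phi_1 gamma(0) = (-0.635)(5.02702) = -3.192158.
Therefore gamma(1) = -3.1922 (to 4 decimal places).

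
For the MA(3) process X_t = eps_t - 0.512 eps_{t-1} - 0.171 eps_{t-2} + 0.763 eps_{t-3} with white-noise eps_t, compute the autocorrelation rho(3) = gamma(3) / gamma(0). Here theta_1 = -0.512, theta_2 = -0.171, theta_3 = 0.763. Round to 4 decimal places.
\rho(3) = 0.4072

For an MA(q) process with theta_0 = 1, the autocovariance is
  gamma(k) = sigma^2 * sum_{i=0..q-k} theta_i * theta_{i+k},
and rho(k) = gamma(k) / gamma(0). Sigma^2 cancels.
  numerator   = (1)*(0.763) = 0.763.
  denominator = (1)^2 + (-0.512)^2 + (-0.171)^2 + (0.763)^2 = 1.873554.
  rho(3) = 0.763 / 1.873554 = 0.4072.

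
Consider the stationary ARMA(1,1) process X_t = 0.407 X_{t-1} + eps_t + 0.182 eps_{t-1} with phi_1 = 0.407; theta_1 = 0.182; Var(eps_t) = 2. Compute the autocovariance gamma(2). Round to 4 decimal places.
\gamma(2) = 0.6172

Multiply the model equation by X_{t-k} and take expectations. With theta_0 = psi_0 = 1 and psi_j the MA(infinity) weights, this gives
  gamma(k) - sum_i phi_i gamma(k-i) = c_k,
  c_k = sigma^2 * sum_{j=k..q} theta_j psi_{j-k}   (c_k = 0 for k > q),
using gamma(-m) = gamma(m).
psi-weights needed (psi_j = theta_j + sum_i phi_i psi_{j-i}):
  psi_1 = theta_1 + phi_1 = 0.182 + (0.407) = 0.589
Right-hand sides:
  c_0 = sigma^2 (1 + theta_1 psi_1) = 2 * (1 + (0.182)(0.589)) = 2 * 1.107198 = 2.214396
  c_1 = sigma^2 theta_1 = 2 * (0.182) = 0.364
  c_2 = 0
Equations for k = 0 and k = 1 (AR order 1):
  gamma(0) = phi_1 gamma(1) + c_0
  gamma(1) = phi_1 gamma(0) + c_1
Substituting the second into the first: gamma(0) (1 - phi_1^2) = c_0 + phi_1 c_1, so
  gamma(0) = (c_0 + phi_1 c_1) / (1 - phi_1^2) = (2.214396 + (0.407)(0.364)) / (1 - (0.407)^2) = 2.362544 / 0.834351 = 2.831595.
  gamma(1) = phi_1 gamma(0) + c_1 = (0.407)(2.831595) + (0.364) = 1.516459.
For k = 2 (> q): gamma(2) = phi_1 gamma(1) = (0.407)(1.516459) = 0.617199.
Therefore gamma(2) = 0.6172 (to 4 decimal places).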